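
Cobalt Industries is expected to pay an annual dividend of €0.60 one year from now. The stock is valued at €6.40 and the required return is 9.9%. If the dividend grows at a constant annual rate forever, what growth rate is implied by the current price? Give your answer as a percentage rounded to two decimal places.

P = D₁/(r−g) ⇒ g = r − D₁/P = 0.099 − €0.60/€6.40 = 0.005250

0.53%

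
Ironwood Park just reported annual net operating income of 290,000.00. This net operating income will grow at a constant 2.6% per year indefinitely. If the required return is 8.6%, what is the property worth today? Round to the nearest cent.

4959000.00

D₁ = D₀ × (1 + g) = 290,000.00 × 1.026 = 297,540.0000
Growing perpetuity: P = D₁ / (r − g) = 297,540.0000 / (0.086 − 0.026) = 4,959,000.00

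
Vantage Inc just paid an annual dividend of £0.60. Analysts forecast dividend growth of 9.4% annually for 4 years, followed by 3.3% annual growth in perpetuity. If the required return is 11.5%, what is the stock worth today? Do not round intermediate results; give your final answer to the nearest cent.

D_1 = 0.65640
D_2 = 0.71810
D_3 = 0.78560
D_4 = 0.85945
Terminal value at year 4: TV = D_4×(1+g_2)/(r−g_2) = 0.88781/0.082 = 10.82697
P_0 = D_1/(1+r)^1 + D_2/(1+r)^2 + D_3/(1+r)^3 + D_4/(1+r)^4 + TV/(1+r)^4
    = 0.58870 + 0.57761 + 0.56673 + 0.55606 + 7.00499 = 9.29409

£9.29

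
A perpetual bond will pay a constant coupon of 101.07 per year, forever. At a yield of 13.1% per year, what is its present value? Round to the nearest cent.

771.53

Level perpetuity: PV = C / r = 101.07 / 0.131 = 771.53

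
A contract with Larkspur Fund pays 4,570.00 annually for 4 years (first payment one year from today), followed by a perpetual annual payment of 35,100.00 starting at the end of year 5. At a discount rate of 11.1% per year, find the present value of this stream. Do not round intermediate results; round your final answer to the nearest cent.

221700.43

PV of 4-year annuity: 4,570.00 × [1 − (1+0.111)^−4] / 0.111 = 14147.95810
Perpetuity value at year 4: 35,100.00 / 0.111 = 316216.21622
PV of perpetuity: 316216.21622 / (1+0.111)^4 = 207552.46799
Total PV = 14147.95810 + 207552.46799 = 221700.42610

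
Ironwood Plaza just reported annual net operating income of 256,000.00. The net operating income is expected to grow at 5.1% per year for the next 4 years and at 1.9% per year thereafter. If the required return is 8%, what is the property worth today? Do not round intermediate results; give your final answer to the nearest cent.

4792387.63

D_1 = 269056.00000
D_2 = 282777.85600
D_3 = 297199.52666
D_4 = 312356.70252
Terminal value at year 4: TV = D_4×(1+g_2)/(r−g_2) = 318291.47986/0.061 = 5217893.11251
P_0 = D_1/(1+r)^1 + D_2/(1+r)^2 + D_3/(1+r)^3 + D_4/(1+r)^4 + TV/(1+r)^4
    = 249125.92593 + 242436.43347 + 235926.56628 + 229591.50107 + 3835307.20640 = 4792387.63314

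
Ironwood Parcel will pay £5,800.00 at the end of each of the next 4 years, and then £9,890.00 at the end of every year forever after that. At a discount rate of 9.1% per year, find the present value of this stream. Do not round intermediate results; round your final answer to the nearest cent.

£95459.90

PV of 4-year annuity: £5,800.00 × [1 − (1+0.091)^−4] / 0.091 = 18749.20510
Perpetuity value at year 4: £9,890.00 / 0.091 = 108681.31868
PV of perpetuity: 108681.31868 / (1+0.091)^4 = 76710.69137
Total PV = 18749.20510 + 76710.69137 = 95459.89647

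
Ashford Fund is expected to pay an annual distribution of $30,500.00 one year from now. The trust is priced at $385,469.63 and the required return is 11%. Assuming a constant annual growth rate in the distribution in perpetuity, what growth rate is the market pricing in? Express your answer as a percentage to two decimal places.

P = D₁/(r−g) ⇒ g = r − D₁/P = 0.11 − $30,500.00/$385,469.63 = 0.030876

3.09%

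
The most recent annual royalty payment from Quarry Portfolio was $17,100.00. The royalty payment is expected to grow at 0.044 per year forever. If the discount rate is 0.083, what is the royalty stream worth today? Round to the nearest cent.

$457753.85

D₁ = D₀ × (1 + g) = $17,100.00 × 1.044 = $17,852.4000
Growing perpetuity: P = D₁ / (r − g) = $17,852.4000 / (0.083 − 0.044) = $457,753.85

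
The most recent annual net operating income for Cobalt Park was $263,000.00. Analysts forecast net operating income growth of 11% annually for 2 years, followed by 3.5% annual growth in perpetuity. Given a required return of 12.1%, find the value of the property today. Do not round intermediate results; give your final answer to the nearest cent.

D_1 = 291930.00000
D_2 = 324042.30000
Terminal value at year 2: TV = D_2×(1+g_2)/(r−g_2) = 335383.78050/0.086 = 3899811.40116
P_0 = D_1/(1+r)^1 + D_2/(1+r)^2 + TV/(1+r)^2
    = 260419.26851 + 257863.86088 + 3103361.58152 = 3621644.71091

$3621644.71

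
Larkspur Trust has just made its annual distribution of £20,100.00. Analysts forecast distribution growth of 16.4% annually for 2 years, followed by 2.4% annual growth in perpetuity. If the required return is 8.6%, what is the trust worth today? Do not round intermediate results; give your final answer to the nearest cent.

D_1 = 23396.40000
D_2 = 27233.40960
Terminal value at year 2: TV = D_2×(1+g_2)/(r−g_2) = 27887.01143/0.062 = 449790.50694
P_0 = D_1/(1+r)^1 + D_2/(1+r)^2 + TV/(1+r)^2
    = 21543.64641 + 23090.98013 + 381373.60729 = 426008.23383

£426008.23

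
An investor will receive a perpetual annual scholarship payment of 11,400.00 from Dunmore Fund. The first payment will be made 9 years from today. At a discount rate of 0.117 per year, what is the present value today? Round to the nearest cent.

40206.25

Value at end of year 8: C / r = 11,400.00 / 0.117 = 97,435.8974
Discount to today: PV = 97,435.8974 / (1 + 0.117)^8 = 97,435.8974 / 2.423402 = 40,206.25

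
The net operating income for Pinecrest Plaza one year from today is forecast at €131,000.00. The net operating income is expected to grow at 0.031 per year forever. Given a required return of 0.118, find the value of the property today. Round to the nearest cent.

Growing perpetuity: P = D₁ / (r − g) = €131,000.0000 / (0.118 − 0.031) = €1,505,747.13

€1505747.13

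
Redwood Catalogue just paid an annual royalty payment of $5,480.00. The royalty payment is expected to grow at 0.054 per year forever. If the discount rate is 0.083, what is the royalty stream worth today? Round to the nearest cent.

D₁ = D₀ × (1 + g) = $5,480.00 × 1.054 = $5,775.9200
Growing perpetuity: P = D₁ / (r − g) = $5,775.9200 / (0.083 − 0.054) = $199,169.66

$199169.66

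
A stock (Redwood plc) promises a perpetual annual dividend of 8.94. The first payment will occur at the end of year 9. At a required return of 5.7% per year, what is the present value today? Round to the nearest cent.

100.66

Value at end of year 8: C / r = 8.94 / 0.057 = 156.8421
Discount to today: PV = 156.8421 / (1 + 0.057)^8 = 156.8421 / 1.558116 = 100.66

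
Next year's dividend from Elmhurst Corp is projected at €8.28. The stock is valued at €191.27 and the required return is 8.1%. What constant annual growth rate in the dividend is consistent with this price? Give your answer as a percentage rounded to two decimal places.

P = D₁/(r−g) ⇒ g = r − D₁/P = 0.081 − €8.28/€191.27 = 0.037710

3.77%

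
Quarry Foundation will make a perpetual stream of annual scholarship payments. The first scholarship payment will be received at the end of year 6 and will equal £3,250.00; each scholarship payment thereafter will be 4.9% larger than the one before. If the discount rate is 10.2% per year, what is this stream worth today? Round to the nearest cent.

Value at end of year 5: C₁ / (r − g) = £3,250.00 / (0.102 − 0.049) = £61,320.7547
Discount to today: PV = £61,320.7547 / (1 + 0.102)^5 = £61,320.7547 / 1.625204 = £37,731.10

£37731.10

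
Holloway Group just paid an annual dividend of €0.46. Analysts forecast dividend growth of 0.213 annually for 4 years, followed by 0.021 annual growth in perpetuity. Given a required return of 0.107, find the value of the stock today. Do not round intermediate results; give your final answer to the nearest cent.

€10.20

D_1 = 0.55798
D_2 = 0.67683
D_3 = 0.82099
D_4 = 0.99587
Terminal value at year 4: TV = D_4×(1+g_2)/(r−g_2) = 1.01678/0.086 = 11.82302
P_0 = D_1/(1+r)^1 + D_2/(1+r)^2 + D_3/(1+r)^3 + D_4/(1+r)^4 + TV/(1+r)^4
    = 0.50405 + 0.55231 + 0.60520 + 0.66315 + 7.87296 = 10.19766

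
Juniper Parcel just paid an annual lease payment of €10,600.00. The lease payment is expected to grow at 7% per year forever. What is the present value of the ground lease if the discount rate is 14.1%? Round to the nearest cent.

D₁ = D₀ × (1 + g) = €10,600.00 × 1.07 = €11,342.0000
Growing perpetuity: P = D₁ / (r − g) = €11,342.0000 / (0.141 − 0.07) = €159,746.48

€159746.48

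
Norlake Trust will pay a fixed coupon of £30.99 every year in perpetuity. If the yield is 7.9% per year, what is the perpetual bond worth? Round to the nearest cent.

£392.28

Level perpetuity: PV = C / r = £30.99 / 0.079 = £392.28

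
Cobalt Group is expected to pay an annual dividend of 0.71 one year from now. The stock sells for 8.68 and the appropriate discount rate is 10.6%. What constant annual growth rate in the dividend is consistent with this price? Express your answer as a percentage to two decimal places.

2.42%

P = D₁/(r−g) ⇒ g = r − D₁/P = 0.106 − 0.71/8.68 = 0.024203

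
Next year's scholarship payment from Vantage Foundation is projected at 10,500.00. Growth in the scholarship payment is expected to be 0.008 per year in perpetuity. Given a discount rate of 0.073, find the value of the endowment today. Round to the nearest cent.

161538.46

Growing perpetuity: P = D₁ / (r − g) = 10,500.0000 / (0.073 − 0.008) = 161,538.46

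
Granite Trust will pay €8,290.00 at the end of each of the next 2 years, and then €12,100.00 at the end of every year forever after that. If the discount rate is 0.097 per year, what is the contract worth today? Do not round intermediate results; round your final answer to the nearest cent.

PV of 2-year annuity: €8,290.00 × [1 − (1+0.097)^−2] / 0.097 = 14445.73707
Perpetuity value at year 2: €12,100.00 / 0.097 = 124742.26804
PV of perpetuity: 124742.26804 / (1+0.097)^2 = 103657.41659
Total PV = 14445.73707 + 103657.41659 = 118103.15366

€118103.15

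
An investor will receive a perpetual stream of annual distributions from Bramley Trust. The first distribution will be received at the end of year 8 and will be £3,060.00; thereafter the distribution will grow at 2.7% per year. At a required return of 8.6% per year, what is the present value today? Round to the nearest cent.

£29111.24

Value at end of year 7: C₁ / (r − g) = £3,060.00 / (0.086 − 0.027) = £51,864.4068
Discount to today: PV = £51,864.4068 / (1 + 0.086)^7 = £51,864.4068 / 1.781594 = £29,111.24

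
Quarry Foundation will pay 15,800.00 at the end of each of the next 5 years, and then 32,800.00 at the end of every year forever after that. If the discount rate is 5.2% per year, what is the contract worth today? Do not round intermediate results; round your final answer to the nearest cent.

PV of 5-year annuity: 15,800.00 × [1 − (1+0.052)^−5] / 0.052 = 68029.18961
Perpetuity value at year 5: 32,800.00 / 0.052 = 630769.23077
PV of perpetuity: 630769.23077 / (1+0.052)^5 = 489544.07766
Total PV = 68029.18961 + 489544.07766 = 557573.26727

557573.27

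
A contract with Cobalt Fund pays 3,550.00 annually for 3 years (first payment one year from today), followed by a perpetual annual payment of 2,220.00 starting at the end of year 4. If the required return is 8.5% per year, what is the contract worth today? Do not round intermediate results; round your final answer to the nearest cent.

29514.50

PV of 3-year annuity: 3,550.00 × [1 − (1+0.085)^−3] / 0.085 = 9066.77942
Perpetuity value at year 3: 2,220.00 / 0.085 = 26117.64706
PV of perpetuity: 26117.64706 / (1+0.085)^3 = 20447.71739
Total PV = 9066.77942 + 20447.71739 = 29514.49681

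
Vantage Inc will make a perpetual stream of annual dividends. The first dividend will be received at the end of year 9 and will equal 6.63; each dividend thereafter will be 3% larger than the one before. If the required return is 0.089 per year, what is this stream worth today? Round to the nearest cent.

56.81

Value at end of year 8: C₁ / (r − g) = 6.63 / (0.089 − 0.03) = 112.3729
Discount to today: PV = 112.3729 / (1 + 0.089)^8 = 112.3729 / 1.977985 = 56.81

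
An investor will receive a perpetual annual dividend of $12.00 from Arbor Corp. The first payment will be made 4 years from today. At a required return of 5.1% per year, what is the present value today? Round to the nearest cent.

$202.68

Value at end of year 3: C / r = $12.00 / 0.051 = $235.2941
Discount to today: PV = $235.2941 / (1 + 0.051)^3 = $235.2941 / 1.160936 = $202.68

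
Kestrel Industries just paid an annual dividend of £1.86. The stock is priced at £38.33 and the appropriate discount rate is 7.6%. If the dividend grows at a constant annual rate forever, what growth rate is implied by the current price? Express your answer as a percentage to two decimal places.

2.62%

P = D₀(1+g)/(r−g) ⇒ P(r−g) = D₀(1+g) ⇒ g(P+D₀) = P·r − D₀
g = (P·r − D₀)/(P + D₀) = (£38.33×0.076 − £1.86) / (£38.33 + £1.86) = 0.026203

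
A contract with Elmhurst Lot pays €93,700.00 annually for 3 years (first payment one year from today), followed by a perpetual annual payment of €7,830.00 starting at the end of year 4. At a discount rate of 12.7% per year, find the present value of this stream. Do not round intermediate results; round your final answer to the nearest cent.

PV of 3-year annuity: €93,700.00 × [1 − (1+0.127)^−3] / 0.127 = 222371.88704
Perpetuity value at year 3: €7,830.00 / 0.127 = 61653.54331
PV of perpetuity: 61653.54331 / (1+0.127)^3 = 43071.13268
Total PV = 222371.88704 + 43071.13268 = 265443.01973

€265443.02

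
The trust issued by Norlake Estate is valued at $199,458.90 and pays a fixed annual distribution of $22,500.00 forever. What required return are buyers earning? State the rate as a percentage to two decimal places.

11.28%

P = C/r ⇒ r = C/P = $22,500.00/$199,458.90 = 0.112805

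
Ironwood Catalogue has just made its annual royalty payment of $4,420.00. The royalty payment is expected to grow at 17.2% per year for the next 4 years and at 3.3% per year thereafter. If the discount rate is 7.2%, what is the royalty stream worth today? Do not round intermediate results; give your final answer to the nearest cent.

D_1 = 5180.24000
D_2 = 6071.24128
D_3 = 7115.49478
D_4 = 8339.35988
Terminal value at year 4: TV = D_4×(1+g_2)/(r−g_2) = 8614.55876/0.039 = 220886.12201
P_0 = D_1/(1+r)^1 + D_2/(1+r)^2 + D_3/(1+r)^3 + D_4/(1+r)^4 + TV/(1+r)^4
    = 4832.31343 + 5283.08894 + 5775.91440 + 6314.71239 + 167258.92037 = 189464.94952

$189464.95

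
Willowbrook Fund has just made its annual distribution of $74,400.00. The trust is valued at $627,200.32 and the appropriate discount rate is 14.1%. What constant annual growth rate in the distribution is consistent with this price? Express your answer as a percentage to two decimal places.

P = D₀(1+g)/(r−g) ⇒ P(r−g) = D₀(1+g) ⇒ g(P+D₀) = P·r − D₀
g = (P·r − D₀)/(P + D₀) = ($627,200.32×0.141 − $74,400.00) / ($627,200.32 + $74,400.00) = 0.020005

2.00%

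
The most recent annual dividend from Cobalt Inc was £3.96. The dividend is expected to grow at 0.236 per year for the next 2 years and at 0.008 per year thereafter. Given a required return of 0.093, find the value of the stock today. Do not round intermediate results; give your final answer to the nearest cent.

£69.59

D_1 = 4.89456
D_2 = 6.04968
Terminal value at year 2: TV = D_2×(1+g_2)/(r−g_2) = 6.09807/0.085 = 71.74204
P_0 = D_1/(1+r)^1 + D_2/(1+r)^2 + TV/(1+r)^2
    = 4.47810 + 5.06398 + 60.05282 = 69.59490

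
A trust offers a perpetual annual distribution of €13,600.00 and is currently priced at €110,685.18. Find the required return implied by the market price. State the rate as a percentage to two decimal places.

12.29%

P = C/r ⇒ r = C/P = €13,600.00/€110,685.18 = 0.122871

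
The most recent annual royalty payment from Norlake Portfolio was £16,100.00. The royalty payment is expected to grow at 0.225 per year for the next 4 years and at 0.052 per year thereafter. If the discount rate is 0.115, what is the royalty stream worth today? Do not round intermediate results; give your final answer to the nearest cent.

£473622.33

D_1 = 19722.50000
D_2 = 24160.06250
D_3 = 29596.07656
D_4 = 36255.19379
Terminal value at year 4: TV = D_4×(1+g_2)/(r−g_2) = 38140.46387/0.063 = 605404.18835
P_0 = D_1/(1+r)^1 + D_2/(1+r)^2 + D_3/(1+r)^3 + D_4/(1+r)^4 + TV/(1+r)^4
    = 17688.34081 + 19433.37891 + 21350.57325 + 23456.90783 + 391693.12751 = 473622.32831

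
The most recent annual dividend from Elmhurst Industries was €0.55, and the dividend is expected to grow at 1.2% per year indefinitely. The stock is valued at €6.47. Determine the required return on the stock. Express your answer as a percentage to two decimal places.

D₁ = €0.55 × 1.012 = €0.5566
P = D₁/(r − g) ⇒ r = D₁/P + g = €0.5566/€6.47 + 0.012 = 0.086028 + 0.012 = 0.098028

9.80%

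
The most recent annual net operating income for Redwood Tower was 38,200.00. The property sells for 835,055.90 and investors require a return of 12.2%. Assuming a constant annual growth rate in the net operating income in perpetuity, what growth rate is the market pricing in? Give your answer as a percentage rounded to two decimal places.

7.29%

P = D₀(1+g)/(r−g) ⇒ P(r−g) = D₀(1+g) ⇒ g(P+D₀) = P·r − D₀
g = (P·r − D₀)/(P + D₀) = (835,055.90×0.122 − 38,200.00) / (835,055.90 + 38,200.00) = 0.072919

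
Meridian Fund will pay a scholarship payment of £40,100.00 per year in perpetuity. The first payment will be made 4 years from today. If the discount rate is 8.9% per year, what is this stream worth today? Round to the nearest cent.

Value at end of year 3: C / r = £40,100.00 / 0.089 = £450,561.7978
Discount to today: PV = £450,561.7978 / (1 + 0.089)^3 = £450,561.7978 / 1.291468 = £348,875.70

£348875.70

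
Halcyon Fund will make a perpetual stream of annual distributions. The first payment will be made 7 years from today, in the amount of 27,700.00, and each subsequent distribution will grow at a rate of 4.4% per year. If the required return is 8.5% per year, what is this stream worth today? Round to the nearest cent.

Value at end of year 6: C₁ / (r − g) = 27,700.00 / (0.085 − 0.044) = 675,609.7561
Discount to today: PV = 675,609.7561 / (1 + 0.085)^6 = 675,609.7561 / 1.631468 = 414,111.68

414111.68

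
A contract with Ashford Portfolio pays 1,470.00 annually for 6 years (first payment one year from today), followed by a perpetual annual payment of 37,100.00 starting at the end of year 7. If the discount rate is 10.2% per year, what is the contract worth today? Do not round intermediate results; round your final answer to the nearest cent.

209452.84

PV of 6-year annuity: 1,470.00 × [1 − (1+0.102)^−6] / 0.102 = 6364.88339
Perpetuity value at year 6: 37,100.00 / 0.102 = 363725.49020
PV of perpetuity: 363725.49020 / (1+0.102)^6 = 203087.95700
Total PV = 6364.88339 + 203087.95700 = 209452.84039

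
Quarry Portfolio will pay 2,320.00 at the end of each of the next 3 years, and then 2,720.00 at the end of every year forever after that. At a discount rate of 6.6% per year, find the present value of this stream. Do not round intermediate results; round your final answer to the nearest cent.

PV of 3-year annuity: 2,320.00 × [1 − (1+0.066)^−3] / 0.066 = 6133.18381
Perpetuity value at year 3: 2,720.00 / 0.066 = 41212.12121
PV of perpetuity: 41212.12121 / (1+0.066)^3 = 34021.49191
Total PV = 6133.18381 + 34021.49191 = 40154.67573

40154.68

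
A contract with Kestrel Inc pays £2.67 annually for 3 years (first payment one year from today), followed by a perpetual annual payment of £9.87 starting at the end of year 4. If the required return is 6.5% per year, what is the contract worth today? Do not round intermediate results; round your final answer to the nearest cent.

PV of 3-year annuity: £2.67 × [1 − (1+0.065)^−3] / 0.065 = 7.07143
Perpetuity value at year 3: £9.87 / 0.065 = 151.84615
PV of perpetuity: 151.84615 / (1+0.065)^3 = 125.70570
Total PV = 7.07143 + 125.70570 = 132.77713

£132.78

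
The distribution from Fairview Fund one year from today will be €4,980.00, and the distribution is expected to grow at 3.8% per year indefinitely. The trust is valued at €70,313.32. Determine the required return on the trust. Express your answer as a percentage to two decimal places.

P = D₁/(r − g) ⇒ r = D₁/P + g = €4,980.0000/€70,313.32 + 0.038 = 0.070826 + 0.038 = 0.108826

10.88%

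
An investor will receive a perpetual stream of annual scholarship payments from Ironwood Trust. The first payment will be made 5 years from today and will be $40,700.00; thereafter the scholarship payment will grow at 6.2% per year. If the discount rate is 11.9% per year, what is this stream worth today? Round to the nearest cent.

$455406.48

Value at end of year 4: C₁ / (r − g) = $40,700.00 / (0.119 − 0.062) = $714,035.0877
Discount to today: PV = $714,035.0877 / (1 + 0.119)^4 = $714,035.0877 / 1.567907 = $455,406.48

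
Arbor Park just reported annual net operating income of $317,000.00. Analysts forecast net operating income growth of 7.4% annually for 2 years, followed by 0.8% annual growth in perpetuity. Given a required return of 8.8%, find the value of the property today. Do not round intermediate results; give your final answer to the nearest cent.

$4513884.79

D_1 = 340458.00000
D_2 = 365651.89200
Terminal value at year 2: TV = D_2×(1+g_2)/(r−g_2) = 368577.10714/0.08 = 4607213.83920
P_0 = D_1/(1+r)^1 + D_2/(1+r)^2 + TV/(1+r)^2
    = 312920.95588 + 308894.39946 + 3892069.43326 = 4513884.78860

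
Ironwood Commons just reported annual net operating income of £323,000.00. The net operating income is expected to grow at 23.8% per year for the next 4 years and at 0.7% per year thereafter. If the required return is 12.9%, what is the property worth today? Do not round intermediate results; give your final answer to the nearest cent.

£5490027.71

D_1 = 399874.00000
D_2 = 495044.01200
D_3 = 612864.48686
D_4 = 758726.23473
Terminal value at year 4: TV = D_4×(1+g_2)/(r−g_2) = 764037.31837/0.122 = 6262600.97025
P_0 = D_1/(1+r)^1 + D_2/(1+r)^2 + D_3/(1+r)^3 + D_4/(1+r)^4 + TV/(1+r)^4
    = 354184.23384 + 388379.16872 + 425875.47465 + 466991.88451 + 3854596.94840 = 5490027.71012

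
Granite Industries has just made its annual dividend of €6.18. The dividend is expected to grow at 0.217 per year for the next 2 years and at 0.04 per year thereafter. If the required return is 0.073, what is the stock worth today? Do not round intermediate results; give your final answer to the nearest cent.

D_1 = 7.52106
D_2 = 9.15313
Terminal value at year 2: TV = D_2×(1+g_2)/(r−g_2) = 9.51926/0.033 = 288.46228
P_0 = D_1/(1+r)^1 + D_2/(1+r)^2 + TV/(1+r)^2
    = 7.00938 + 7.95006 + 250.54722 = 265.50665

€265.51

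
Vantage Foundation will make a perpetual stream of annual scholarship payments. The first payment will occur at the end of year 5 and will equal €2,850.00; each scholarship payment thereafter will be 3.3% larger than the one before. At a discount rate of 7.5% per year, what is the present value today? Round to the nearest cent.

€50811.46

Value at end of year 4: C₁ / (r − g) = €2,850.00 / (0.075 − 0.033) = €67,857.1429
Discount to today: PV = €67,857.1429 / (1 + 0.075)^4 = €67,857.1429 / 1.335469 = €50,811.46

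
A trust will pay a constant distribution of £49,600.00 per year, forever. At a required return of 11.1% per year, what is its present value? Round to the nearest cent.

£446846.85

Level perpetuity: PV = C / r = £49,600.00 / 0.111 = £446,846.85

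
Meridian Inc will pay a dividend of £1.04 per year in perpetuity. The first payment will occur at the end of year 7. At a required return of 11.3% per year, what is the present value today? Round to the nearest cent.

£4.84

Value at end of year 6: C / r = £1.04 / 0.113 = £9.2035
Discount to today: PV = £9.2035 / (1 + 0.113)^6 = £9.2035 / 1.900951 = £4.84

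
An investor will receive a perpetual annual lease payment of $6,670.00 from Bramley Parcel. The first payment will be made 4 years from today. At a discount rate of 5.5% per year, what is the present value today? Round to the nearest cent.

Value at end of year 3: C / r = $6,670.00 / 0.055 = $121,272.7273
Discount to today: PV = $121,272.7273 / (1 + 0.055)^3 = $121,272.7273 / 1.174241 = $103,277.51

$103277.51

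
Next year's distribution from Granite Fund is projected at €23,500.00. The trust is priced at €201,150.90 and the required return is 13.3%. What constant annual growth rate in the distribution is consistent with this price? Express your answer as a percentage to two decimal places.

1.62%

P = D₁/(r−g) ⇒ g = r − D₁/P = 0.133 − €23,500.00/€201,150.90 = 0.016172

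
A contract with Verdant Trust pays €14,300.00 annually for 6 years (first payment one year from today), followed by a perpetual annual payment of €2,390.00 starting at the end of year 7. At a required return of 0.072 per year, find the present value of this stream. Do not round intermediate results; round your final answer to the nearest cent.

PV of 6-year annuity: €14,300.00 × [1 − (1+0.072)^−6] / 0.072 = 67742.70022
Perpetuity value at year 6: €2,390.00 / 0.072 = 33194.44444
PV of perpetuity: 33194.44444 / (1+0.072)^6 = 21872.41273
Total PV = 67742.70022 + 21872.41273 = 89615.11295

€89615.11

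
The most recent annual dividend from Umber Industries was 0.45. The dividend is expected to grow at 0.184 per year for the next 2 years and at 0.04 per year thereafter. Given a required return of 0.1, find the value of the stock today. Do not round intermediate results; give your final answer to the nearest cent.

10.04

D_1 = 0.53280
D_2 = 0.63084
Terminal value at year 2: TV = D_2×(1+g_2)/(r−g_2) = 0.65607/0.06 = 10.93448
P_0 = D_1/(1+r)^1 + D_2/(1+r)^2 + TV/(1+r)^2
    = 0.48436 + 0.52135 + 9.03676 = 10.04247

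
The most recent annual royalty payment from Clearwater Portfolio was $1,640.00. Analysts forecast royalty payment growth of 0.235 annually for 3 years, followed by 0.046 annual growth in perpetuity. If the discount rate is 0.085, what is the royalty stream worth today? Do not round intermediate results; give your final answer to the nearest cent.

$71276.90

D_1 = 2025.40000
D_2 = 2501.36900
D_3 = 3089.19072
Terminal value at year 3: TV = D_3×(1+g_2)/(r−g_2) = 3231.29349/0.039 = 82853.67918
P_0 = D_1/(1+r)^1 + D_2/(1+r)^2 + D_3/(1+r)^3 + TV/(1+r)^3
    = 1866.72811 + 2124.80112 + 2418.55243 + 64866.81641 = 71276.89807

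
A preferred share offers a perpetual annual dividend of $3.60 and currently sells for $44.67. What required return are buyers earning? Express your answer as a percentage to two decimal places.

P = C/r ⇒ r = C/P = $3.60/$44.67 = 0.080591

8.06%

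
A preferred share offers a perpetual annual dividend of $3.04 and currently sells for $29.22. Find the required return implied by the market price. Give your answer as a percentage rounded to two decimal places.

10.40%

P = C/r ⇒ r = C/P = $3.04/$29.22 = 0.104038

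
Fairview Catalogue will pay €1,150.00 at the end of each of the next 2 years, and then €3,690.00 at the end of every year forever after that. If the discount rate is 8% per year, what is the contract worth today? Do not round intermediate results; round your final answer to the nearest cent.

PV of 2-year annuity: €1,150.00 × [1 − (1+0.08)^−2] / 0.08 = 2050.75446
Perpetuity value at year 2: €3,690.00 / 0.08 = 46125.00000
PV of perpetuity: 46125.00000 / (1+0.08)^2 = 39544.75309
Total PV = 2050.75446 + 39544.75309 = 41595.50754

€41595.51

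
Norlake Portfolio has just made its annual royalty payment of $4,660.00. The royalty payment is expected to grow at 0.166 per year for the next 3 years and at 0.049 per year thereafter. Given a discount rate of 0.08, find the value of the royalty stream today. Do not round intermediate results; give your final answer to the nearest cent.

D_1 = 5433.56000
D_2 = 6335.53096
D_3 = 7387.22910
Terminal value at year 3: TV = D_3×(1+g_2)/(r−g_2) = 7749.20333/0.031 = 249974.30081
P_0 = D_1/(1+r)^1 + D_2/(1+r)^2 + D_3/(1+r)^3 + TV/(1+r)^3
    = 5031.07407 + 5431.69664 + 5864.22063 + 198437.65941 = 214764.65076

$214764.65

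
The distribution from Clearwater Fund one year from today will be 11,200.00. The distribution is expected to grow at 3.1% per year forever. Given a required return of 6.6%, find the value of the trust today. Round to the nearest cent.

320000.00

Growing perpetuity: P = D₁ / (r − g) = 11,200.0000 / (0.066 − 0.031) = 320,000.00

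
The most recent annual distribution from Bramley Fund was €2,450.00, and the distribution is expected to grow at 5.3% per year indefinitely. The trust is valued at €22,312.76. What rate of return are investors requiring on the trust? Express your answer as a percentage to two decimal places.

16.86%

D₁ = €2,450.00 × 1.053 = €2,579.8500
P = D₁/(r − g) ⇒ r = D₁/P + g = €2,579.8500/€22,312.76 + 0.053 = 0.115622 + 0.053 = 0.168622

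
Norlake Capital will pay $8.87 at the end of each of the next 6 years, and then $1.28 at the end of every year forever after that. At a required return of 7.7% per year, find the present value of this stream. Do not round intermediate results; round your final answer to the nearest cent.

$52.03

PV of 6-year annuity: $8.87 × [1 − (1+0.077)^−6] / 0.077 = 41.38082
Perpetuity value at year 6: $1.28 / 0.077 = 16.62338
PV of perpetuity: 16.62338 / (1+0.077)^6 = 10.65185
Total PV = 41.38082 + 10.65185 = 52.03267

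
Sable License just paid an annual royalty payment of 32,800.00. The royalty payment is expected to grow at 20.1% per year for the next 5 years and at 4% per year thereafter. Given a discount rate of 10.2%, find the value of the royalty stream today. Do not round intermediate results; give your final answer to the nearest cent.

1059770.58

D_1 = 39392.80000
D_2 = 47310.75280
D_3 = 56820.21411
D_4 = 68241.07715
D_5 = 81957.53366
Terminal value at year 5: TV = D_5×(1+g_2)/(r−g_2) = 85235.83500/0.062 = 1374771.53230
P_0 = D_1/(1+r)^1 + D_2/(1+r)^2 + D_3/(1+r)^3 + D_4/(1+r)^4 + D_5/(1+r)^5 + TV/(1+r)^5
    = 35746.64247 + 38958.00146 + 42457.85821 + 46272.13041 + 50429.06409 + 845906.88143 = 1059770.57806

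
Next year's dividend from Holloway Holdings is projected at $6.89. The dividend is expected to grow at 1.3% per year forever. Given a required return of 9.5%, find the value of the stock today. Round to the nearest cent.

$84.02

Growing perpetuity: P = D₁ / (r − g) = $6.8900 / (0.095 − 0.013) = $84.02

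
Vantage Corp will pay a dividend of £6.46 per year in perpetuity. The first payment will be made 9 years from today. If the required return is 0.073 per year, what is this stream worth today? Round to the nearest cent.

Value at end of year 8: C / r = £6.46 / 0.073 = £88.4932
Discount to today: PV = £88.4932 / (1 + 0.073)^8 = £88.4932 / 1.757105 = £50.36

£50.36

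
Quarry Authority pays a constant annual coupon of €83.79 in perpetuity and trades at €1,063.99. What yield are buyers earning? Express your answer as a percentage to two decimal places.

P = C/r ⇒ r = C/P = €83.79/€1,063.99 = 0.078751

7.88%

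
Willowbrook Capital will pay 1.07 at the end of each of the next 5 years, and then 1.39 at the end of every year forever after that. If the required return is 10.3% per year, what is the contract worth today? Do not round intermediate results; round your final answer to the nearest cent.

PV of 5-year annuity: 1.07 × [1 − (1+0.103)^−5] / 0.103 = 4.02525
Perpetuity value at year 5: 1.39 / 0.103 = 13.49515
PV of perpetuity: 13.49515 / (1+0.103)^5 = 8.26609
Total PV = 4.02525 + 8.26609 = 12.29133

12.29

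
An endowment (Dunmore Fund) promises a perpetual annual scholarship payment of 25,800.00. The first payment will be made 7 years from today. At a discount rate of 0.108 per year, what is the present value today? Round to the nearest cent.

Value at end of year 6: C / r = 25,800.00 / 0.108 = 238,888.8889
Discount to today: PV = 238,888.8889 / (1 + 0.108)^6 = 238,888.8889 / 1.850285 = 129,109.26

129109.26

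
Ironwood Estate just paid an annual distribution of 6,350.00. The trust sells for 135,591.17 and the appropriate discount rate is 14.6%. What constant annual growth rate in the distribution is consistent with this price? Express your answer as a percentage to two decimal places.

P = D₀(1+g)/(r−g) ⇒ P(r−g) = D₀(1+g) ⇒ g(P+D₀) = P·r − D₀
g = (P·r − D₀)/(P + D₀) = (135,591.17×0.146 − 6,350.00) / (135,591.17 + 6,350.00) = 0.094732

9.47%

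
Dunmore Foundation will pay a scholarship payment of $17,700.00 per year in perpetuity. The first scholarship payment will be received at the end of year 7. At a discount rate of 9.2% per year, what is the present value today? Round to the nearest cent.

Value at end of year 6: C / r = $17,700.00 / 0.092 = $192,391.3043
Discount to today: PV = $192,391.3043 / (1 + 0.092)^6 = $192,391.3043 / 1.695649 = $113,461.78

$113461.78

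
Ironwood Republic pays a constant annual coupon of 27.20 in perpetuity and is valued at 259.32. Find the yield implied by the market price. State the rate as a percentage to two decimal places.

10.49%

P = C/r ⇒ r = C/P = 27.20/259.32 = 0.104890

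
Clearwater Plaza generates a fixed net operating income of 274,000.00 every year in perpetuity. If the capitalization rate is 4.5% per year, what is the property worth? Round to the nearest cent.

6088888.89

Level perpetuity: PV = C / r = 274,000.00 / 0.045 = 6,088,888.89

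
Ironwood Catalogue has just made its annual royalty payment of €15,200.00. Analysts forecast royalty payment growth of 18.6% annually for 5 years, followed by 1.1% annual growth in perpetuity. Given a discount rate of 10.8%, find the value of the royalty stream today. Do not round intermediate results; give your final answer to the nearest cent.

D_1 = 18027.20000
D_2 = 21380.25920
D_3 = 25356.98741
D_4 = 30073.38707
D_5 = 35667.03706
Terminal value at year 5: TV = D_5×(1+g_2)/(r−g_2) = 36059.37447/0.097 = 371746.12858
P_0 = D_1/(1+r)^1 + D_2/(1+r)^2 + D_3/(1+r)^3 + D_4/(1+r)^4 + D_5/(1+r)^5 + TV/(1+r)^5
    = 16270.03610 + 17415.39965 + 18641.39349 + 19953.69376 + 21358.37617 + 222611.52893 = 316250.42810

€316250.43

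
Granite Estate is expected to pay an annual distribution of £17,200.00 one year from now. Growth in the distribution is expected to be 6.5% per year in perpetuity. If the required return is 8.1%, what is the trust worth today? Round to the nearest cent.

Growing perpetuity: P = D₁ / (r − g) = £17,200.0000 / (0.081 − 0.065) = £1,075,000.00

£1075000.00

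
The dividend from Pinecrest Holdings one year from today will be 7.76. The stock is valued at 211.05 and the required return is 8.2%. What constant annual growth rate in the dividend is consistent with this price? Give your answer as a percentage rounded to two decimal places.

P = D₁/(r−g) ⇒ g = r − D₁/P = 0.082 − 7.76/211.05 = 0.045231

4.52%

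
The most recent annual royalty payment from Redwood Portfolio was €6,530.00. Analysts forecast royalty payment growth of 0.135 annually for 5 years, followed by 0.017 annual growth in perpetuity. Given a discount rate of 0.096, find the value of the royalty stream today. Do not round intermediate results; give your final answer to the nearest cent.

€136428.23

D_1 = 7411.55000
D_2 = 8412.10925
D_3 = 9547.74400
D_4 = 10836.68944
D_5 = 12299.64251
Terminal value at year 5: TV = D_5×(1+g_2)/(r−g_2) = 12508.73644/0.079 = 158338.43589
P_0 = D_1/(1+r)^1 + D_2/(1+r)^2 + D_3/(1+r)^3 + D_4/(1+r)^4 + D_5/(1+r)^5 + TV/(1+r)^5
    = 6762.36314 + 7002.99467 + 7252.18883 + 7510.25029 + 7777.49460 + 100122.93680 = 136428.22833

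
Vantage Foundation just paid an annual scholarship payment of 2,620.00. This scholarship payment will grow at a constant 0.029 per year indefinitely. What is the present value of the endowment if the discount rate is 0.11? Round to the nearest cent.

33283.70

D₁ = D₀ × (1 + g) = 2,620.00 × 1.029 = 2,695.9800
Growing perpetuity: P = D₁ / (r − g) = 2,695.9800 / (0.11 − 0.029) = 33,283.70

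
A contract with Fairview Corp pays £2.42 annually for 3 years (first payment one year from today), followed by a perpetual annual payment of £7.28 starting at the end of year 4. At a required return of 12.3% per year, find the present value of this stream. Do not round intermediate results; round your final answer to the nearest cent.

£47.57

PV of 3-year annuity: £2.42 × [1 − (1+0.123)^−3] / 0.123 = 5.78260
Perpetuity value at year 3: £7.28 / 0.123 = 59.18699
PV of perpetuity: 59.18699 / (1+0.123)^3 = 41.79141
Total PV = 5.78260 + 41.79141 = 47.57401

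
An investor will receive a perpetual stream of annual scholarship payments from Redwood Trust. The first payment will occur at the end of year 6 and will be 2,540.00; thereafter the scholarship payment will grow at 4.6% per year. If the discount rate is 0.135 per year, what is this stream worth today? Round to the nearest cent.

15151.81

Value at end of year 5: C₁ / (r − g) = 2,540.00 / (0.135 − 0.046) = 28,539.3258
Discount to today: PV = 28,539.3258 / (1 + 0.135)^5 = 28,539.3258 / 1.883559 = 15,151.81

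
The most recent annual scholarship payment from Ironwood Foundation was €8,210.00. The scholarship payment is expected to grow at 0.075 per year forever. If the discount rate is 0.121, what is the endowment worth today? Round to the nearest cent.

D₁ = D₀ × (1 + g) = €8,210.00 × 1.075 = €8,825.7500
Growing perpetuity: P = D₁ / (r − g) = €8,825.7500 / (0.121 − 0.075) = €191,864.13

€191864.13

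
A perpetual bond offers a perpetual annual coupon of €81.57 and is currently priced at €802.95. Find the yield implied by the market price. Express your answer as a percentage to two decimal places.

P = C/r ⇒ r = C/P = €81.57/€802.95 = 0.101588

10.16%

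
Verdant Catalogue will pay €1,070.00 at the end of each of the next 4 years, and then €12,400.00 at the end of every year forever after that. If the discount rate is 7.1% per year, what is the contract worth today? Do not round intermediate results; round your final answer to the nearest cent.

PV of 4-year annuity: €1,070.00 × [1 − (1+0.071)^−4] / 0.071 = 3616.14912
Perpetuity value at year 4: €12,400.00 / 0.071 = 174647.88732
PV of perpetuity: 174647.88732 / (1+0.071)^4 = 132741.11249
Total PV = 3616.14912 + 132741.11249 = 136357.26161

€136357.26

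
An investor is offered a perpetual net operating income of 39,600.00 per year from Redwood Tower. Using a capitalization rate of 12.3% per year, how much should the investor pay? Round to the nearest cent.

Level perpetuity: PV = C / r = 39,600.00 / 0.123 = 321,951.22

321951.22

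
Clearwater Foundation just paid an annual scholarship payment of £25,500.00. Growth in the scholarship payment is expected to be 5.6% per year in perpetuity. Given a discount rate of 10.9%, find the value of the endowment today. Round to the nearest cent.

D₁ = D₀ × (1 + g) = £25,500.00 × 1.056 = £26,928.0000
Growing perpetuity: P = D₁ / (r − g) = £26,928.0000 / (0.109 − 0.056) = £508,075.47

£508075.47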